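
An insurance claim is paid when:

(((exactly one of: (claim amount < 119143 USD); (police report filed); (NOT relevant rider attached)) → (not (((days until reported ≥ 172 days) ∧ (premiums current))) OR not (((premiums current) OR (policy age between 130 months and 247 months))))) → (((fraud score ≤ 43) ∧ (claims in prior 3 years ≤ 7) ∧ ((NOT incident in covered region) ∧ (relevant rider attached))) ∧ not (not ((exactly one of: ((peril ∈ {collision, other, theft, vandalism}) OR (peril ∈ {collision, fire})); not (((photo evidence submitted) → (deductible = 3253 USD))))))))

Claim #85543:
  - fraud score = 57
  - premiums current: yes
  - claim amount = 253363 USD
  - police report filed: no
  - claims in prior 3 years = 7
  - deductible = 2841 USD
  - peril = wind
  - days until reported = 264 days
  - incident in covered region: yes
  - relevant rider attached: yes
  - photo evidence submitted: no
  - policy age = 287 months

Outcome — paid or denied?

Denied

Atomic conditions:
  claim amount < 119143 USD: 253363 < 119143 is false
  police report filed: no → false
  NOT relevant rider attached: yes → false
  days until reported ≥ 172 days: 264 ≥ 172 is true
  premiums current: yes → true
  policy age between 130 months and 247 months: 287 in [130, 247] is false
  fraud score ≤ 43: 57 ≤ 43 is false
  claims in prior 3 years ≤ 7: 7 ≤ 7 is true
  NOT incident in covered region: yes → false
  relevant rider attached: yes → true
  peril ∈ {collision, other, theft, vandalism}: wind is not in the set → false
  peril ∈ {collision, fire}: wind is not in the set → false
  photo evidence submitted: no → false
  deductible = 3253 USD: 2841 == 3253 is false
Combine:
[1.1] exactly-one(false, false, false) = false
[1.2.1.1] true AND true = true
[1.2.1] NOT true = false
[1.2.2.1] true OR false = true
[1.2.2] NOT true = false
[1.2] false OR false = false
[1] false → false (antecedent false ⇒ implication holds) = true
[2.1.3] false AND true = false
[2.1] false AND true AND false = false
[2.2.1.1.1] false OR false = false
[2.2.1.1.2.1] false → false (antecedent false ⇒ implication holds) = true
[2.2.1.1.2] NOT true = false
[2.2.1.1] exactly-one(false, false) = false
[2.2.1] NOT false = true
[2.2] NOT true = false
[2] false AND false = false
[root] true → false = false
Overall: false → denied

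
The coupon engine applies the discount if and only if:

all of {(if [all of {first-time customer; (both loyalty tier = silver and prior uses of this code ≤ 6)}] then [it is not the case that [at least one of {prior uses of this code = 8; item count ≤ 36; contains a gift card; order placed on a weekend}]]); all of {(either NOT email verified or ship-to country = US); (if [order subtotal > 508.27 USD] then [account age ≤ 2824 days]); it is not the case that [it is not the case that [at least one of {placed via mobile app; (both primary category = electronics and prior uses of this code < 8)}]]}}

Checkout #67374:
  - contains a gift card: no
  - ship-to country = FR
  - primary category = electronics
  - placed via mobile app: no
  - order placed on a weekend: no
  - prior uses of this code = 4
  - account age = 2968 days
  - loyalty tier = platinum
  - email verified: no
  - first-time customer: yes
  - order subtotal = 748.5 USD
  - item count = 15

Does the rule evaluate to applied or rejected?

Atomic conditions:
  first-time customer: yes → true
  loyalty tier = silver: platinum == silver is false
  prior uses of this code ≤ 6: 4 ≤ 6 is true
  prior uses of this code = 8: 4 == 8 is false
  item count ≤ 36: 15 ≤ 36 is true
  contains a gift card: no → false
  order placed on a weekend: no → false
  NOT email verified: no → true
  ship-to country = US: FR == US is false
  order subtotal > 508.27 USD: 748.5 > 508.27 is true
  account age ≤ 2824 days: 2968 ≤ 2824 is false
  placed via mobile app: no → false
  primary category = electronics: electronics == electronics is true
  prior uses of this code < 8: 4 < 8 is true
Combine:
[1.1.2] false AND true = false
[1.1] true AND false = false
[1.2.1] false OR true OR false OR false = true
[1.2] NOT true = false
[1] false → false (antecedent false ⇒ implication holds) = true
[2.1] true OR false = true
[2.2] true → false = false
[2.3.1.1.2] true AND true = true
[2.3.1.1] false OR true = true
[2.3.1] NOT true = false
[2.3] NOT false = true
[2] true AND false AND true = false
[root] true AND false = false
Overall: false → rejected

Rejected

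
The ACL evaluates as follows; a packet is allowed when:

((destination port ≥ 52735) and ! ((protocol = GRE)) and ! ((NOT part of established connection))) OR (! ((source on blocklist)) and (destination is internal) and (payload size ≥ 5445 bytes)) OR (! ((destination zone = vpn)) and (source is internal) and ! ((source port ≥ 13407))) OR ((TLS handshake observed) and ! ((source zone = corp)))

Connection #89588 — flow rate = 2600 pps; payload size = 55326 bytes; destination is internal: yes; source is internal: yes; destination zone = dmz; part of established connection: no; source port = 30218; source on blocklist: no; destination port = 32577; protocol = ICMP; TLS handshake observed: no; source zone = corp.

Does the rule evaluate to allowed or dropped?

Allowed

Atomic conditions:
  destination port ≥ 52735: 32577 ≥ 52735 is false
  protocol = GRE: ICMP == GRE is false
  NOT part of established connection: no → true
  source on blocklist: no → false
  destination is internal: yes → true
  payload size ≥ 5445 bytes: 55326 ≥ 5445 is true
  destination zone = vpn: dmz == vpn is false
  source is internal: yes → true
  source port ≥ 13407: 30218 ≥ 13407 is true
  TLS handshake observed: no → false
  source zone = corp: corp == corp is true
Combine:
[1.2] NOT false = true
[1.3] NOT true = false
[1] false AND true AND false = false
[2.1] NOT false = true
[2] true AND true AND true = true
[3.1] NOT false = true
[3.3] NOT true = false
[3] true AND true AND false = false
[4.2] NOT true = false
[4] false AND false = false
[root] false OR true OR false OR false = true
Overall: true → allowed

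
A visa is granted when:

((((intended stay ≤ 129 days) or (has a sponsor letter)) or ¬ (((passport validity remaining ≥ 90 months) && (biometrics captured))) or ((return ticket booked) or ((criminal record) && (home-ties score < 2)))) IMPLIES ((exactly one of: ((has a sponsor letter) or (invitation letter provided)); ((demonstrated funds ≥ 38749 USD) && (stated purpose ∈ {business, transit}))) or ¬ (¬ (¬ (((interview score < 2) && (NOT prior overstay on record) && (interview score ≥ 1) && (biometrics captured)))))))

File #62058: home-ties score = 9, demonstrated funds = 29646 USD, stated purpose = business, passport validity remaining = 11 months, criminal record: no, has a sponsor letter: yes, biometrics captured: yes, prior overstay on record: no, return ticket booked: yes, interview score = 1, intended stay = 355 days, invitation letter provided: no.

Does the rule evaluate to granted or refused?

Atomic conditions:
  intended stay ≤ 129 days: 355 ≤ 129 is false
  has a sponsor letter: yes → true
  passport validity remaining ≥ 90 months: 11 ≥ 90 is false
  biometrics captured: yes → true
  return ticket booked: yes → true
  criminal record: no → false
  home-ties score < 2: 9 < 2 is false
  invitation letter provided: no → false
  demonstrated funds ≥ 38749 USD: 29646 ≥ 38749 is false
  stated purpose ∈ {business, transit}: business is in the set → true
  interview score < 2: 1 < 2 is true
  NOT prior overstay on record: no → true
  interview score ≥ 1: 1 ≥ 1 is true
Combine:
[1.1] false OR true = true
[1.2.1] false AND true = false
[1.2] NOT false = true
[1.3.2] false AND false = false
[1.3] true OR false = true
[1] true OR true OR true = true
[2.1.1] true OR false = true
[2.1.2] false AND true = false
[2.1] exactly-one(true, false) = true
[2.2.1.1.1] true AND true AND true AND true = true
[2.2.1.1] NOT true = false
[2.2.1] NOT false = true
[2.2] NOT true = false
[2] true OR false = true
[root] true → true = true
Overall: true → granted

Granted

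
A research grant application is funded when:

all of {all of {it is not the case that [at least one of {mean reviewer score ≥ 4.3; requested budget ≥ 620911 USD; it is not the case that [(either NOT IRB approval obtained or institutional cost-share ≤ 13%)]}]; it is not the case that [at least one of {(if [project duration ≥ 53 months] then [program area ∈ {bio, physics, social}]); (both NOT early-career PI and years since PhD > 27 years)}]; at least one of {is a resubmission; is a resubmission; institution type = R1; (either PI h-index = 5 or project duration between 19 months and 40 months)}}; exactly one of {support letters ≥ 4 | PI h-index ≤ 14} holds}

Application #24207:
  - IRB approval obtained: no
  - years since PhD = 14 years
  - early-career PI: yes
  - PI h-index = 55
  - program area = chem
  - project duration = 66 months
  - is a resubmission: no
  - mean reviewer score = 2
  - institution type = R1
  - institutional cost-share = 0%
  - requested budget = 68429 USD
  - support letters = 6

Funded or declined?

Atomic conditions:
  mean reviewer score ≥ 4.3: 2 ≥ 4.3 is false
  requested budget ≥ 620911 USD: 68429 ≥ 620911 is false
  NOT IRB approval obtained: no → true
  institutional cost-share ≤ 13%: 0 ≤ 13 is true
  project duration ≥ 53 months: 66 ≥ 53 is true
  program area ∈ {bio, physics, social}: chem is not in the set → false
  NOT early-career PI: yes → false
  years since PhD > 27 years: 14 > 27 is false
  is a resubmission: no → false
  institution type = R1: R1 == R1 is true
  PI h-index = 5: 55 == 5 is false
  project duration between 19 months and 40 months: 66 in [19, 40] is false
  support letters ≥ 4: 6 ≥ 4 is true
  PI h-index ≤ 14: 55 ≤ 14 is false
Combine:
[1.1.1.3.1] true OR true = true
[1.1.1.3] NOT true = false
[1.1.1] false OR false OR false = false
[1.1] NOT false = true
[1.2.1.1] true → false = false
[1.2.1.2] false AND false = false
[1.2.1] false OR false = false
[1.2] NOT false = true
[1.3.4] false OR false = false
[1.3] false OR false OR true OR false = true
[1] true AND true AND true = true
[2] exactly-one(true, false) = true
[root] true AND true = true
Overall: true → funded

Funded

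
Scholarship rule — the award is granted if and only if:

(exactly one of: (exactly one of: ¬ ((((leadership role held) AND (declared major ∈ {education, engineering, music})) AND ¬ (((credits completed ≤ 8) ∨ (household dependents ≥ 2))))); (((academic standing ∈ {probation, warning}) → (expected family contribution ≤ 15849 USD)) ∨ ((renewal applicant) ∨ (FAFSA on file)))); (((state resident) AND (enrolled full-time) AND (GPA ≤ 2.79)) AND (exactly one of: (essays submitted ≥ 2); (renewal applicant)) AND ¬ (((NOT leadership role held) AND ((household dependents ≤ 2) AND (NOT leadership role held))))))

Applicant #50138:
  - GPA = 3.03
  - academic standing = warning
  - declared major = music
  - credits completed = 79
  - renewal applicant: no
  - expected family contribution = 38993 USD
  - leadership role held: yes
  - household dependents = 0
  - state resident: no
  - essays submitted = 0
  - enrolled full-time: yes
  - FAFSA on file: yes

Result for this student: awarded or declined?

Atomic conditions:
  leadership role held: yes → true
  declared major ∈ {education, engineering, music}: music is in the set → true
  credits completed ≤ 8: 79 ≤ 8 is false
  household dependents ≥ 2: 0 ≥ 2 is false
  academic standing ∈ {probation, warning}: warning is in the set → true
  expected family contribution ≤ 15849 USD: 38993 ≤ 15849 is false
  renewal applicant: no → false
  FAFSA on file: yes → true
  state resident: no → false
  enrolled full-time: yes → true
  GPA ≤ 2.79: 3.03 ≤ 2.79 is false
  essays submitted ≥ 2: 0 ≥ 2 is false
  NOT leadership role held: yes → false
  household dependents ≤ 2: 0 ≤ 2 is true
Combine:
[1.1.1.1] true AND true = true
[1.1.1.2.1] false OR false = false
[1.1.1.2] NOT false = true
[1.1.1] true AND true = true
[1.1] NOT true = false
[1.2.1] true → false = false
[1.2.2] false OR true = true
[1.2] false OR true = true
[1] exactly-one(false, true) = true
[2.1] false AND true AND false = false
[2.2] exactly-one(false, false) = false
[2.3.1.2] true AND false = false
[2.3.1] false AND false = false
[2.3] NOT false = true
[2] false AND false AND true = false
[root] exactly-one(true, false) = true
Overall: true → awarded

Awarded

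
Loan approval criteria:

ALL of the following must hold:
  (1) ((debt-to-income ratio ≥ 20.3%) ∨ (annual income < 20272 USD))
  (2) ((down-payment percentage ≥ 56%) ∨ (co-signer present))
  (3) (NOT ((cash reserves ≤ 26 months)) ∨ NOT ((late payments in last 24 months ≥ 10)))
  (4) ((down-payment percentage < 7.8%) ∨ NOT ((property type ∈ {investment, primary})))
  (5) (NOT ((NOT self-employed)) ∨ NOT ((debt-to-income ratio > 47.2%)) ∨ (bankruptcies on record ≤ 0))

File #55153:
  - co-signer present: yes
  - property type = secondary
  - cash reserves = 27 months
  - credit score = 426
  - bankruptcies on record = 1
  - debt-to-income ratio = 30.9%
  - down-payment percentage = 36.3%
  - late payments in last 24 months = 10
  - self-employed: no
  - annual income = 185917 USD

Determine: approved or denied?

Atomic conditions:
  debt-to-income ratio ≥ 20.3%: 30.9 ≥ 20.3 is true
  annual income < 20272 USD: 185917 < 20272 is false
  down-payment percentage ≥ 56%: 36.3 ≥ 56 is false
  co-signer present: yes → true
  cash reserves ≤ 26 months: 27 ≤ 26 is false
  late payments in last 24 months ≥ 10: 10 ≥ 10 is true
  down-payment percentage < 7.8%: 36.3 < 7.8 is false
  property type ∈ {investment, primary}: secondary is not in the set → false
  NOT self-employed: no → true
  debt-to-income ratio > 47.2%: 30.9 > 47.2 is false
  bankruptcies on record ≤ 0: 1 ≤ 0 is false
Combine:
[1] true OR false = true
[2] false OR true = true
[3.1] NOT false = true
[3.2] NOT true = false
[3] true OR false = true
[4.2] NOT false = true
[4] false OR true = true
[5.1] NOT true = false
[5.2] NOT false = true
[5] false OR true OR false = true
[root] true AND true AND true AND true AND true = true
Overall: true → approved

Approved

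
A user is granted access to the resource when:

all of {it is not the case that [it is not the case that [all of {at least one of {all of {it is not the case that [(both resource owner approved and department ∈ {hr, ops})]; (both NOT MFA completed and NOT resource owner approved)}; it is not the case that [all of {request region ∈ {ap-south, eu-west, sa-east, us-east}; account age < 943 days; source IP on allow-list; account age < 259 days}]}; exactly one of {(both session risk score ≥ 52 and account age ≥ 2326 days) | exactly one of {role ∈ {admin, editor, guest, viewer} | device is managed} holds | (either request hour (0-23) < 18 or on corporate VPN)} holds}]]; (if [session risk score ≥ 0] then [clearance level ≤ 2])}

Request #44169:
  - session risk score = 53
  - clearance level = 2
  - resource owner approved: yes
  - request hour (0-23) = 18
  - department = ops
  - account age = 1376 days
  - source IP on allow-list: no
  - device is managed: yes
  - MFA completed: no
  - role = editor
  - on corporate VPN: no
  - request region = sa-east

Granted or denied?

Atomic conditions:
  resource owner approved: yes → true
  department ∈ {hr, ops}: ops is in the set → true
  NOT MFA completed: no → true
  NOT resource owner approved: yes → false
  request region ∈ {ap-south, eu-west, sa-east, us-east}: sa-east is in the set → true
  account age < 943 days: 1376 < 943 is false
  source IP on allow-list: no → false
  account age < 259 days: 1376 < 259 is false
  session risk score ≥ 52: 53 ≥ 52 is true
  account age ≥ 2326 days: 1376 ≥ 2326 is false
  role ∈ {admin, editor, guest, viewer}: editor is in the set → true
  device is managed: yes → true
  request hour (0-23) < 18: 18 < 18 is false
  on corporate VPN: no → false
  session risk score ≥ 0: 53 ≥ 0 is true
  clearance level ≤ 2: 2 ≤ 2 is true
Combine:
[1.1.1.1.1.1.1] true AND true = true
[1.1.1.1.1.1] NOT true = false
[1.1.1.1.1.2] true AND false = false
[1.1.1.1.1] false AND false = false
[1.1.1.1.2.1] true AND false AND false AND false = false
[1.1.1.1.2] NOT false = true
[1.1.1.1] false OR true = true
[1.1.1.2.1] true AND false = false
[1.1.1.2.2] exactly-one(true, true) = false
[1.1.1.2.3] false OR false = false
[1.1.1.2] exactly-one(false, false, false) = false
[1.1.1] true AND false = false
[1.1] NOT false = true
[1] NOT true = false
[2] true → true = true
[root] false AND true = false
Overall: false → denied

Denied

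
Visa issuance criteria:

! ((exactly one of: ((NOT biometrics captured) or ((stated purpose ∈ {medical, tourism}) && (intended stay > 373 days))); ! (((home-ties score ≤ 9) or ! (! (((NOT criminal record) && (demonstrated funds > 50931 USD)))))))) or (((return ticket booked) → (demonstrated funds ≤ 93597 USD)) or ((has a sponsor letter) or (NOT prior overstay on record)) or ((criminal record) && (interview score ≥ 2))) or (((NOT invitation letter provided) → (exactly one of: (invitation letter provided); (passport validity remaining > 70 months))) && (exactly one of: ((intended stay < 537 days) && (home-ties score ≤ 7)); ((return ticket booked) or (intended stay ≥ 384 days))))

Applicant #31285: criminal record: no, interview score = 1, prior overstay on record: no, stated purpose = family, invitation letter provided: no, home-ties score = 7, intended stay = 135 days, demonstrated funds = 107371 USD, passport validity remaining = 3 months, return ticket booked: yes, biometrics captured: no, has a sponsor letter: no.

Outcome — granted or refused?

Atomic conditions:
  NOT biometrics captured: no → true
  stated purpose ∈ {medical, tourism}: family is not in the set → false
  intended stay > 373 days: 135 > 373 is false
  home-ties score ≤ 9: 7 ≤ 9 is true
  NOT criminal record: no → true
  demonstrated funds > 50931 USD: 107371 > 50931 is true
  return ticket booked: yes → true
  demonstrated funds ≤ 93597 USD: 107371 ≤ 93597 is false
  has a sponsor letter: no → false
  NOT prior overstay on record: no → true
  criminal record: no → false
  interview score ≥ 2: 1 ≥ 2 is false
  NOT invitation letter provided: no → true
  invitation letter provided: no → false
  passport validity remaining > 70 months: 3 > 70 is false
  intended stay < 537 days: 135 < 537 is true
  home-ties score ≤ 7: 7 ≤ 7 is true
  intended stay ≥ 384 days: 135 ≥ 384 is false
Combine:
[1.1.1.2] false AND false = false
[1.1.1] true OR false = true
[1.1.2.1.2.1.1] true AND true = true
[1.1.2.1.2.1] NOT true = false
[1.1.2.1.2] NOT false = true
[1.1.2.1] true OR true = true
[1.1.2] NOT true = false
[1.1] exactly-one(true, false) = true
[1] NOT true = false
[2.1] true → false = false
[2.2] false OR true = true
[2.3] false AND false = false
[2] false OR true OR false = true
[3.1.2] exactly-one(false, false) = false
[3.1] true → false = false
[3.2.1] true AND true = true
[3.2.2] true OR false = true
[3.2] exactly-one(true, true) = false
[3] false AND false = false
[root] false OR true OR false = true
Overall: true → granted

Granted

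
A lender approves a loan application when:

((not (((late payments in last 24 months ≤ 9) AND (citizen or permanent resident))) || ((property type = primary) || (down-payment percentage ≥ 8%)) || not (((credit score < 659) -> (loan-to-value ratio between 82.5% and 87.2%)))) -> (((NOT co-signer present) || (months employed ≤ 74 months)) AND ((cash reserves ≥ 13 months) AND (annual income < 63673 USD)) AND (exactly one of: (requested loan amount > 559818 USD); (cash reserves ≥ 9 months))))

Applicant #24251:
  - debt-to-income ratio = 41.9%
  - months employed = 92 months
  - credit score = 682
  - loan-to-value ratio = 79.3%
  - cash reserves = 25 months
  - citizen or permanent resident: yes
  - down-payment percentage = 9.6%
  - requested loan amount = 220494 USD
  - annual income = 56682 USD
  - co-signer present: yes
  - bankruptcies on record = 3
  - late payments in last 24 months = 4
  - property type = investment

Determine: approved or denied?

Atomic conditions:
  late payments in last 24 months ≤ 9: 4 ≤ 9 is true
  citizen or permanent resident: yes → true
  property type = primary: investment == primary is false
  down-payment percentage ≥ 8%: 9.6 ≥ 8 is true
  credit score < 659: 682 < 659 is false
  loan-to-value ratio between 82.5% and 87.2%: 79.3 in [82.5, 87.2] is false
  NOT co-signer present: yes → false
  months employed ≤ 74 months: 92 ≤ 74 is false
  cash reserves ≥ 13 months: 25 ≥ 13 is true
  annual income < 63673 USD: 56682 < 63673 is true
  requested loan amount > 559818 USD: 220494 > 559818 is false
  cash reserves ≥ 9 months: 25 ≥ 9 is true
Combine:
[1.1.1] true AND true = true
[1.1] NOT true = false
[1.2] false OR true = true
[1.3.1] false → false (antecedent false ⇒ implication holds) = true
[1.3] NOT true = false
[1] false OR true OR false = true
[2.1] false OR false = false
[2.2] true AND true = true
[2.3] exactly-one(false, true) = true
[2] false AND true AND true = false
[root] true → false = false
Overall: false → denied

Denied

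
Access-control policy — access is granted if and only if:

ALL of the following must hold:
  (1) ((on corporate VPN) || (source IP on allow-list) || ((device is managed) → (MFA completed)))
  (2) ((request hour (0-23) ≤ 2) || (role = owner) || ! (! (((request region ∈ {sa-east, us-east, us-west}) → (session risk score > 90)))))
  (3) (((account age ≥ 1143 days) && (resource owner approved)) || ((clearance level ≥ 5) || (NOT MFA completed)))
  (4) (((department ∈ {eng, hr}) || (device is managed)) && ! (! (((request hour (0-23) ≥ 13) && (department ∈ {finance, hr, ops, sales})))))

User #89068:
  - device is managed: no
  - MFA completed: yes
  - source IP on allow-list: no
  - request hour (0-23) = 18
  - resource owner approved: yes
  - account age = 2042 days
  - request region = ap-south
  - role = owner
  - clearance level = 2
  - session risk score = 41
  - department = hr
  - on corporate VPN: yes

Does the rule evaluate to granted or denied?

Granted

Atomic conditions:
  on corporate VPN: yes → true
  source IP on allow-list: no → false
  device is managed: no → false
  MFA completed: yes → true
  request hour (0-23) ≤ 2: 18 ≤ 2 is false
  role = owner: owner == owner is true
  request region ∈ {sa-east, us-east, us-west}: ap-south is not in the set → false
  session risk score > 90: 41 > 90 is false
  account age ≥ 1143 days: 2042 ≥ 1143 is true
  resource owner approved: yes → true
  clearance level ≥ 5: 2 ≥ 5 is false
  NOT MFA completed: yes → false
  department ∈ {eng, hr}: hr is in the set → true
  request hour (0-23) ≥ 13: 18 ≥ 13 is true
  department ∈ {finance, hr, ops, sales}: hr is in the set → true
Combine:
[1.3] false → true (antecedent false ⇒ implication holds) = true
[1] true OR false OR true = true
[2.3.1.1] false → false (antecedent false ⇒ implication holds) = true
[2.3.1] NOT true = false
[2.3] NOT false = true
[2] false OR true OR true = true
[3.1] true AND true = true
[3.2] false OR false = false
[3] true OR false = true
[4.1] true OR false = true
[4.2.1.1] true AND true = true
[4.2.1] NOT true = false
[4.2] NOT false = true
[4] true AND true = true
[root] true AND true AND true AND true = true
Overall: true → granted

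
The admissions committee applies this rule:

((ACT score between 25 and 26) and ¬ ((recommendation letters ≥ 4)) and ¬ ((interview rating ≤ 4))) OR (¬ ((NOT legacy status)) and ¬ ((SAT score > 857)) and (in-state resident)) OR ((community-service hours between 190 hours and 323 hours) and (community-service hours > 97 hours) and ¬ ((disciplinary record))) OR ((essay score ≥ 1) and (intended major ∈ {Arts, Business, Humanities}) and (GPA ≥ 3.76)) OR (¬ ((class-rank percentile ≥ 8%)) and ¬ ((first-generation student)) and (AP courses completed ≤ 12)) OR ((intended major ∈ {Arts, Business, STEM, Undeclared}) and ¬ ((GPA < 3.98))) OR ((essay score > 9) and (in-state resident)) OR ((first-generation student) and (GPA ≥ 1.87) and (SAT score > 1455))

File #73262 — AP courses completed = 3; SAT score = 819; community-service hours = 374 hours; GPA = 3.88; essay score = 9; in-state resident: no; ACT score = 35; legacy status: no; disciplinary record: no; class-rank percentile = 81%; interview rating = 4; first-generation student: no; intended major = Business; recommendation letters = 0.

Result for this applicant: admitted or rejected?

Atomic conditions:
  ACT score between 25 and 26: 35 in [25, 26] is false
  recommendation letters ≥ 4: 0 ≥ 4 is false
  interview rating ≤ 4: 4 ≤ 4 is true
  NOT legacy status: no → true
  SAT score > 857: 819 > 857 is false
  in-state resident: no → false
  community-service hours between 190 hours and 323 hours: 374 in [190, 323] is false
  community-service hours > 97 hours: 374 > 97 is true
  disciplinary record: no → false
  essay score ≥ 1: 9 ≥ 1 is true
  intended major ∈ {Arts, Business, Humanities}: Business is in the set → true
  GPA ≥ 3.76: 3.88 ≥ 3.76 is true
  class-rank percentile ≥ 8%: 81 ≥ 8 is true
  first-generation student: no → false
  AP courses completed ≤ 12: 3 ≤ 12 is true
  intended major ∈ {Arts, Business, STEM, Undeclared}: Business is in the set → true
  GPA < 3.98: 3.88 < 3.98 is true
  essay score > 9: 9 > 9 is false
  GPA ≥ 1.87: 3.88 ≥ 1.87 is true
  SAT score > 1455: 819 > 1455 is false
Combine:
[1.2] NOT false = true
[1.3] NOT true = false
[1] false AND true AND false = false
[2.1] NOT true = false
[2.2] NOT false = true
[2] false AND true AND false = false
[3.3] NOT false = true
[3] false AND true AND true = false
[4] true AND true AND true = true
[5.1] NOT true = false
[5.2] NOT false = true
[5] false AND true AND true = false
[6.2] NOT true = false
[6] true AND false = false
[7] false AND false = false
[8] false AND true AND false = false
[root] false OR false OR false OR true OR false OR false OR false OR false = true
Overall: true → admitted

Admitted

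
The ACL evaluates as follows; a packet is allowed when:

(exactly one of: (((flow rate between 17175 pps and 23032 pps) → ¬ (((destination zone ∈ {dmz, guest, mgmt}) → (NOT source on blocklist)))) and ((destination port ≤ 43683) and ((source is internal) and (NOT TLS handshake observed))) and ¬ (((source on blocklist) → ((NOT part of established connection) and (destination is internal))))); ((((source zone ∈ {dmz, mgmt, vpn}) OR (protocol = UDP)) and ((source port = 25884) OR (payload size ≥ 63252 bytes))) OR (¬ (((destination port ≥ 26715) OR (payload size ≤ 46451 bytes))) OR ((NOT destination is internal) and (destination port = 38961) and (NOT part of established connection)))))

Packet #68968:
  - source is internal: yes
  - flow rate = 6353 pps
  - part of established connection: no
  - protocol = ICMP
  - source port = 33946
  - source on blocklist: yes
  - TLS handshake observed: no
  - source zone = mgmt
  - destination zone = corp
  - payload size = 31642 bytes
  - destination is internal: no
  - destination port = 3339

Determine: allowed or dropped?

Atomic conditions:
  flow rate between 17175 pps and 23032 pps: 6353 in [17175, 23032] is false
  destination zone ∈ {dmz, guest, mgmt}: corp is not in the set → false
  NOT source on blocklist: yes → false
  destination port ≤ 43683: 3339 ≤ 43683 is true
  source is internal: yes → true
  NOT TLS handshake observed: no → true
  source on blocklist: yes → true
  NOT part of established connection: no → true
  destination is internal: no → false
  source zone ∈ {dmz, mgmt, vpn}: mgmt is in the set → true
  protocol = UDP: ICMP == UDP is false
  source port = 25884: 33946 == 25884 is false
  payload size ≥ 63252 bytes: 31642 ≥ 63252 is false
  destination port ≥ 26715: 3339 ≥ 26715 is false
  payload size ≤ 46451 bytes: 31642 ≤ 46451 is true
  NOT destination is internal: no → true
  destination port = 38961: 3339 == 38961 is false
Combine:
[1.1.2.1] false → false (antecedent false ⇒ implication holds) = true
[1.1.2] NOT true = false
[1.1] false → false (antecedent false ⇒ implication holds) = true
[1.2.2] true AND true = true
[1.2] true AND true = true
[1.3.1.2] true AND false = false
[1.3.1] true → false = false
[1.3] NOT false = true
[1] true AND true AND true = true
[2.1.1] true OR false = true
[2.1.2] false OR false = false
[2.1] true AND false = false
[2.2.1.1] false OR true = true
[2.2.1] NOT true = false
[2.2.2] true AND false AND true = false
[2.2] false OR false = false
[2] false OR false = false
[root] exactly-one(true, false) = true
Overall: true → allowed

Allowed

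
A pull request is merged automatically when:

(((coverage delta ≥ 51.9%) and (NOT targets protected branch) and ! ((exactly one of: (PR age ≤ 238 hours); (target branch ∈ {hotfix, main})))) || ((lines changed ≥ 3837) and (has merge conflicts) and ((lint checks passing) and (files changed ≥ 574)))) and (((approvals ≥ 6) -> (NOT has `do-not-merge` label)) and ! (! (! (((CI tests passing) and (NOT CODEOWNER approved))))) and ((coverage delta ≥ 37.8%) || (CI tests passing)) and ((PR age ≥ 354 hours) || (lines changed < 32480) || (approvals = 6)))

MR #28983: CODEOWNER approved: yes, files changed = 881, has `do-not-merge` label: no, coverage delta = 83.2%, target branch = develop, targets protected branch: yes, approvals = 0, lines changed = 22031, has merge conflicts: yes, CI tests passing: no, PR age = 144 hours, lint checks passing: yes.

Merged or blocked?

Merged

Atomic conditions:
  coverage delta ≥ 51.9%: 83.2 ≥ 51.9 is true
  NOT targets protected branch: yes → false
  PR age ≤ 238 hours: 144 ≤ 238 is true
  target branch ∈ {hotfix, main}: develop is not in the set → false
  lines changed ≥ 3837: 22031 ≥ 3837 is true
  has merge conflicts: yes → true
  lint checks passing: yes → true
  files changed ≥ 574: 881 ≥ 574 is true
  approvals ≥ 6: 0 ≥ 6 is false
  NOT has `do-not-merge` label: no → true
  CI tests passing: no → false
  NOT CODEOWNER approved: yes → false
  coverage delta ≥ 37.8%: 83.2 ≥ 37.8 is true
  PR age ≥ 354 hours: 144 ≥ 354 is false
  lines changed < 32480: 22031 < 32480 is true
  approvals = 6: 0 == 6 is false
Combine:
[1.1.3.1] exactly-one(true, false) = true
[1.1.3] NOT true = false
[1.1] true AND false AND false = false
[1.2.3] true AND true = true
[1.2] true AND true AND true = true
[1] false OR true = true
[2.1] false → true (antecedent false ⇒ implication holds) = true
[2.2.1.1.1] false AND false = false
[2.2.1.1] NOT false = true
[2.2.1] NOT true = false
[2.2] NOT false = true
[2.3] true OR false = true
[2.4] false OR true OR false = true
[2] true AND true AND true AND true = true
[root] true AND true = true
Overall: true → merged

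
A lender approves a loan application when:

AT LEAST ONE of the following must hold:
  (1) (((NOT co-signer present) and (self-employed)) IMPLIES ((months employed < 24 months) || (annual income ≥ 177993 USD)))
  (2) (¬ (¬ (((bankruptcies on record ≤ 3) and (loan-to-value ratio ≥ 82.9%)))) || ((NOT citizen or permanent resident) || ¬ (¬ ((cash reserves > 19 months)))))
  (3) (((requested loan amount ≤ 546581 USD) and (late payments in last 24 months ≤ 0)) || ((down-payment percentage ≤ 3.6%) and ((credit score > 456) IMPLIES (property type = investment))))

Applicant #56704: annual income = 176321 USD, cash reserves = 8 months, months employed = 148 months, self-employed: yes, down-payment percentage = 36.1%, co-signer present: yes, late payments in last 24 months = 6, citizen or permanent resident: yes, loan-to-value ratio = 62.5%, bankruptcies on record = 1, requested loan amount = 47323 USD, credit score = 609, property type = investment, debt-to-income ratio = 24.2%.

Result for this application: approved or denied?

Atomic conditions:
  NOT co-signer present: yes → false
  self-employed: yes → true
  months employed < 24 months: 148 < 24 is false
  annual income ≥ 177993 USD: 176321 ≥ 177993 is false
  bankruptcies on record ≤ 3: 1 ≤ 3 is true
  loan-to-value ratio ≥ 82.9%: 62.5 ≥ 82.9 is false
  NOT citizen or permanent resident: yes → false
  cash reserves > 19 months: 8 > 19 is false
  requested loan amount ≤ 546581 USD: 47323 ≤ 546581 is true
  late payments in last 24 months ≤ 0: 6 ≤ 0 is false
  down-payment percentage ≤ 3.6%: 36.1 ≤ 3.6 is false
  credit score > 456: 609 > 456 is true
  property type = investment: investment == investment is true
Combine:
[1.1] false AND true = false
[1.2] false OR false = false
[1] false → false (antecedent false ⇒ implication holds) = true
[2.1.1.1] true AND false = false
[2.1.1] NOT false = true
[2.1] NOT true = false
[2.2.2.1] NOT false = true
[2.2.2] NOT true = false
[2.2] false OR false = false
[2] false OR false = false
[3.1] true AND false = false
[3.2.2] true → true = true
[3.2] false AND true = false
[3] false OR false = false
[root] true OR false OR false = true
Overall: true → approved

Approved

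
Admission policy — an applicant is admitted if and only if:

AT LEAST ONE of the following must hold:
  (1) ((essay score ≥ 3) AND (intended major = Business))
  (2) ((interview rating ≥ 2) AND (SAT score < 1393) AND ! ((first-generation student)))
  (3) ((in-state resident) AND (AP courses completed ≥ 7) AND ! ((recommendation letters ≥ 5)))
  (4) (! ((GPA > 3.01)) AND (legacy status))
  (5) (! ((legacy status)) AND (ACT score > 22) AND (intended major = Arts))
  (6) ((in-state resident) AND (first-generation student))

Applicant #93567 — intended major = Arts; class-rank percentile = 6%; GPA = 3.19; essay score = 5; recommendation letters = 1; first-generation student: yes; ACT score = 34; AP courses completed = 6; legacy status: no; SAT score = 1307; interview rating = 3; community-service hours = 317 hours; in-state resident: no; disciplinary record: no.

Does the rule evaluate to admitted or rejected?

Atomic conditions:
  essay score ≥ 3: 5 ≥ 3 is true
  intended major = Business: Arts == Business is false
  interview rating ≥ 2: 3 ≥ 2 is true
  SAT score < 1393: 1307 < 1393 is true
  first-generation student: yes → true
  in-state resident: no → false
  AP courses completed ≥ 7: 6 ≥ 7 is false
  recommendation letters ≥ 5: 1 ≥ 5 is false
  GPA > 3.01: 3.19 > 3.01 is true
  legacy status: no → false
  ACT score > 22: 34 > 22 is true
  intended major = Arts: Arts == Arts is true
Combine:
[1] true AND false = false
[2.3] NOT true = false
[2] true AND true AND false = false
[3.3] NOT false = true
[3] false AND false AND true = false
[4.1] NOT true = false
[4] false AND false = false
[5.1] NOT false = true
[5] true AND true AND true = true
[6] false AND true = false
[root] false OR false OR false OR false OR true OR false = true
Overall: true → admitted

Admitted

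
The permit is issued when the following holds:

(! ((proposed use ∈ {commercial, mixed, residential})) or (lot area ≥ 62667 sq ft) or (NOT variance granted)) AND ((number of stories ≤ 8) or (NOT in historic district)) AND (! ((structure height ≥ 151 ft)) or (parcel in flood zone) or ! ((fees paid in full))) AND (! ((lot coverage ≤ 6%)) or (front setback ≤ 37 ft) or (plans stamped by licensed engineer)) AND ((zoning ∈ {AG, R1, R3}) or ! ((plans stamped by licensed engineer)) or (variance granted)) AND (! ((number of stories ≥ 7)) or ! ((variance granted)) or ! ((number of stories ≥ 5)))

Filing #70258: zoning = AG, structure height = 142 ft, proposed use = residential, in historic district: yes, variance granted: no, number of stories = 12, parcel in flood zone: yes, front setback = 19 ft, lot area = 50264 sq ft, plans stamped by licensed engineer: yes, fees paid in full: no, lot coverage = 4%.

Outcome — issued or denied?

Atomic conditions:
  proposed use ∈ {commercial, mixed, residential}: residential is in the set → true
  lot area ≥ 62667 sq ft: 50264 ≥ 62667 is false
  NOT variance granted: no → true
  number of stories ≤ 8: 12 ≤ 8 is false
  NOT in historic district: yes → false
  structure height ≥ 151 ft: 142 ≥ 151 is false
  parcel in flood zone: yes → true
  fees paid in full: no → false
  lot coverage ≤ 6%: 4 ≤ 6 is true
  front setback ≤ 37 ft: 19 ≤ 37 is true
  plans stamped by licensed engineer: yes → true
  zoning ∈ {AG, R1, R3}: AG is in the set → true
  variance granted: no → false
  number of stories ≥ 7: 12 ≥ 7 is true
  number of stories ≥ 5: 12 ≥ 5 is true
Combine:
[1.1] NOT true = false
[1] false OR false OR true = true
[2] false OR false = false
[3.1] NOT false = true
[3.3] NOT false = true
[3] true OR true OR true = true
[4.1] NOT true = false
[4] false OR true OR true = true
[5.2] NOT true = false
[5] true OR false OR false = true
[6.1] NOT true = false
[6.2] NOT false = true
[6.3] NOT true = false
[6] false OR true OR false = true
[root] true AND false AND true AND true AND true AND true = false
Overall: false → denied

Denied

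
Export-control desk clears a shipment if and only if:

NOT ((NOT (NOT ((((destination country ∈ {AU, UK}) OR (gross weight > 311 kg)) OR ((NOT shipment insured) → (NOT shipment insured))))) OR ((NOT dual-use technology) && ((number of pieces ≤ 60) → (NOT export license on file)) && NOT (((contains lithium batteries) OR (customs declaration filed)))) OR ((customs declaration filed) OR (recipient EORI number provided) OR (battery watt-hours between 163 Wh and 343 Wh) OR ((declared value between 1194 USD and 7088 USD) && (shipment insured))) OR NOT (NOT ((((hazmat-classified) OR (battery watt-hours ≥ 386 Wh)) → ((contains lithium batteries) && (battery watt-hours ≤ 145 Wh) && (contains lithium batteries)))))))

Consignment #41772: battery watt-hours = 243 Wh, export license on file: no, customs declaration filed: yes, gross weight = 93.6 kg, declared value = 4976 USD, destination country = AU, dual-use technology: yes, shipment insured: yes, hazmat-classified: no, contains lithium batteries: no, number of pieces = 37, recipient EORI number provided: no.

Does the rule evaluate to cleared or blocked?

Atomic conditions:
  destination country ∈ {AU, UK}: AU is in the set → true
  gross weight > 311 kg: 93.6 > 311 is false
  NOT shipment insured: yes → false
  NOT dual-use technology: yes → false
  number of pieces ≤ 60: 37 ≤ 60 is true
  NOT export license on file: no → true
  contains lithium batteries: no → false
  customs declaration filed: yes → true
  recipient EORI number provided: no → false
  battery watt-hours between 163 Wh and 343 Wh: 243 in [163, 343] is true
  declared value between 1194 USD and 7088 USD: 4976 in [1194, 7088] is true
  shipment insured: yes → true
  hazmat-classified: no → false
  battery watt-hours ≥ 386 Wh: 243 ≥ 386 is false
  battery watt-hours ≤ 145 Wh: 243 ≤ 145 is false
Combine:
[1.1.1.1.1] true OR false = true
[1.1.1.1.2] false → false (antecedent false ⇒ implication holds) = true
[1.1.1.1] true OR true = true
[1.1.1] NOT true = false
[1.1] NOT false = true
[1.2.2] true → true = true
[1.2.3.1] false OR true = true
[1.2.3] NOT true = false
[1.2] false AND true AND false = false
[1.3.4] true AND true = true
[1.3] true OR false OR true OR true = true
[1.4.1.1.1] false OR false = false
[1.4.1.1.2] false AND false AND false = false
[1.4.1.1] false → false (antecedent false ⇒ implication holds) = true
[1.4.1] NOT true = false
[1.4] NOT false = true
[1] true OR false OR true OR true = true
[root] NOT true = false
Overall: false → blocked

Blocked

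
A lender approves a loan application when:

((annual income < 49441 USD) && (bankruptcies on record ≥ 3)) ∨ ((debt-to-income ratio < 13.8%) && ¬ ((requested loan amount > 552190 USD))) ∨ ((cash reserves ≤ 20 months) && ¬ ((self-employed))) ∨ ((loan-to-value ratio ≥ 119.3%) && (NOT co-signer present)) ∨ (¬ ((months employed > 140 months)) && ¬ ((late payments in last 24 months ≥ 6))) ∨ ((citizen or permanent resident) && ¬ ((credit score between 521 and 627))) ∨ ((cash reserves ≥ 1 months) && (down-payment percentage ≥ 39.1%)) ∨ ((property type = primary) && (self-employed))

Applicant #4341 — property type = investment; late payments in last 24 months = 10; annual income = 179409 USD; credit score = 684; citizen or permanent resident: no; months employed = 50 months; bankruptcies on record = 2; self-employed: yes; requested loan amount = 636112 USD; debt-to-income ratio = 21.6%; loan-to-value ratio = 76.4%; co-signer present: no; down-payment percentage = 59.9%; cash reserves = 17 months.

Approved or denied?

Approved

Atomic conditions:
  annual income < 49441 USD: 179409 < 49441 is false
  bankruptcies on record ≥ 3: 2 ≥ 3 is false
  debt-to-income ratio < 13.8%: 21.6 < 13.8 is false
  requested loan amount > 552190 USD: 636112 > 552190 is true
  cash reserves ≤ 20 months: 17 ≤ 20 is true
  self-employed: yes → true
  loan-to-value ratio ≥ 119.3%: 76.4 ≥ 119.3 is false
  NOT co-signer present: no → true
  months employed > 140 months: 50 > 140 is false
  late payments in last 24 months ≥ 6: 10 ≥ 6 is true
  citizen or permanent resident: no → false
  credit score between 521 and 627: 684 in [521, 627] is false
  cash reserves ≥ 1 months: 17 ≥ 1 is true
  down-payment percentage ≥ 39.1%: 59.9 ≥ 39.1 is true
  property type = primary: investment == primary is false
Combine:
[1] false AND false = false
[2.2] NOT true = false
[2] false AND false = false
[3.2] NOT true = false
[3] true AND false = false
[4] false AND true = false
[5.1] NOT false = true
[5.2] NOT true = false
[5] true AND false = false
[6.2] NOT false = true
[6] false AND true = false
[7] true AND true = true
[8] false AND true = false
[root] false OR false OR false OR false OR false OR false OR true OR false = true
Overall: true → approved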